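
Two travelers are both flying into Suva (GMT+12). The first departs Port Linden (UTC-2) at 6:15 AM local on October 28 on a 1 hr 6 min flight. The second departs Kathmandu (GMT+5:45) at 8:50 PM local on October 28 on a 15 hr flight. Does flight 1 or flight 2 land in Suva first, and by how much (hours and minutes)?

the first, by 20 hours 44 minutes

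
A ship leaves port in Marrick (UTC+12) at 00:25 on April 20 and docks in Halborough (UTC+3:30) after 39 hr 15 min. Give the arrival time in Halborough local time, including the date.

Convert departure to UTC: 00:25 − 12:00 = 12:25 UTC on Apr 19.
Add 39 hours 15 minutes travel time → 03:40 UTC (Apr 21).
Halborough is UTC+3:30, so local arrival = 03:40 + 3:30 = 07:10 on Apr 21.

07:10 on Apr 21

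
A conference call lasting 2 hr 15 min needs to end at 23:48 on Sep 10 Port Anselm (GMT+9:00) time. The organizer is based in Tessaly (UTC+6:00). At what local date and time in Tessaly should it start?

18:33 on September 10

Target end time in UTC: 23:48 − 9:00 = 14:48 on Sep 10.
Subtract 2 hours and 15 minutes → start 12:33 UTC on Sep 10.
Tessaly is UTC+6:00: 12:33 + 6:00 = 18:33 on Sep 10.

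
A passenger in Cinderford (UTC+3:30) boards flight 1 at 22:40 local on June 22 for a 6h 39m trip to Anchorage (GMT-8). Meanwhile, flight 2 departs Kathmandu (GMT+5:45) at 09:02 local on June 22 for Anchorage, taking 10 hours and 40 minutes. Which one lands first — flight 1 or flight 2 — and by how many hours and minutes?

the second, by 11 hours 52 minutes

Flight 1 in UTC: 22:40 − 3:30 = 19:10 on Jun 22.
+6 hours 39 minutes → arrive 01:49 UTC on Jun 23.
Flight 2 in UTC: 09:02 − 5:45 = 03:17 on Jun 22.
+10 hours 40 minutes → arrive 13:57 UTC on Jun 22.
Flight 2 lands earlier by 11 hours 52 minutes.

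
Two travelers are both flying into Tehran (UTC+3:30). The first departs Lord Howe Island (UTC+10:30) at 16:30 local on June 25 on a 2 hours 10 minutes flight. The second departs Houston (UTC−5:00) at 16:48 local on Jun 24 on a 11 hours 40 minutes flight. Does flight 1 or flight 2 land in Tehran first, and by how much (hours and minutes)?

the first, by 1 hour 18 minutes

Flight 1 in UTC: 16:30 − 10:30 = 06:00 on Jun 25.
+2 hours and 10 minutes → arrive 08:10 UTC on Jun 25.
Flight 2 in UTC: 16:48 + 5:00 = 21:48 on Jun 24.
+11 hours 40 minutes → arrive 09:28 UTC on Jun 25.
Flight 1 lands earlier by 1 hour 18 minutes.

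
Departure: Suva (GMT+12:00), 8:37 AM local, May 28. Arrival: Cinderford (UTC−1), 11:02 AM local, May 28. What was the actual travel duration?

15 hours 25 minutes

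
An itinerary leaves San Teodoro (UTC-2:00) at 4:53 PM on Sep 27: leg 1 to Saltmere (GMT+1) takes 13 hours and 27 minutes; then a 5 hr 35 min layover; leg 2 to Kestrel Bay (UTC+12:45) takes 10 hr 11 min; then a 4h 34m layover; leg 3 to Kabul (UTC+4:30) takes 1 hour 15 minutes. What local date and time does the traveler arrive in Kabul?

10:25 AM on September 29

Convert departure to UTC: 4:53 PM + 2:00 = 6:53 PM UTC on Sep 27.
Add 13 hours 27 minutes leg 1 → 8:20 AM UTC (Sep 28).
Add 5 hours and 35 minutes layover in Saltmere → 1:55 PM UTC.
Add 10 hours 11 minutes leg 2 → 12:06 AM UTC (Sep 29).
Add 4 hours 34 minutes layover in Kestrel Bay → 4:40 AM UTC.
Add 1 hour and 15 minutes leg 3 → 5:55 AM UTC.
Kabul is UTC+4:30, so local arrival = 5:55 AM + 4:30 = 10:25 AM on Sep 29.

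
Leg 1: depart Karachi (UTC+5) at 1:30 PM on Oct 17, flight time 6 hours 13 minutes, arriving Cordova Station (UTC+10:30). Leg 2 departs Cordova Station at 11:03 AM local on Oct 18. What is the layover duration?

Convert departure to UTC: 1:30 PM − 5:00 = 8:30 AM UTC on Oct 17.
Add 6 hours 13 minutes flight time → 2:43 PM UTC.
Cordova Station is UTC+10:30, so local arrival = 2:43 PM + 10:30 = 1:13 AM on Oct 18.
Layover = 11:03 AM − 1:13 AM = 9 hours 50 minutes.

9 hours 50 minutes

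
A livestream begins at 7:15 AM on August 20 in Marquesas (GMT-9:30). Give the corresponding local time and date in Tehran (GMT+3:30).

8:15 PM on August 20

In UTC: 7:15 AM + 9:30 = 4:45 PM on Aug 20.
Tehran is UTC+3:30: 4:45 PM + 3:30 = 8:15 PM on Aug 20.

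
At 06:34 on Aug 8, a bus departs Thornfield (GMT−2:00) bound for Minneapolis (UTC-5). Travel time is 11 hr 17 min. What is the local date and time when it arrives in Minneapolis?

14:51 on August 8

Minneapolis is 3:00 behind Thornfield.
After 11 hours 17 minutes it is 17:51 in Thornfield.
Shift by the zone difference: 17:51 − 3:00 = 14:51 on Aug 8 in Minneapolis.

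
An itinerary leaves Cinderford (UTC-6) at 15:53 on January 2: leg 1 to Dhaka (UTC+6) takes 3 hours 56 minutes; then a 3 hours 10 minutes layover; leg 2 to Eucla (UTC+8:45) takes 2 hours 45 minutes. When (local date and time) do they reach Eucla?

16:29 on Jan 3

Convert departure to UTC: 15:53 + 6:00 = 21:53 UTC on Jan 2.
Add 3 hours 56 minutes leg 1 → 01:49 UTC (Jan 3).
Add 3 hours and 10 minutes layover in Dhaka → 04:59 UTC.
Add 2 hours and 45 minutes leg 2 → 07:44 UTC.
Eucla is UTC+8:45, so local arrival = 07:44 + 8:45 = 16:29 on Jan 3.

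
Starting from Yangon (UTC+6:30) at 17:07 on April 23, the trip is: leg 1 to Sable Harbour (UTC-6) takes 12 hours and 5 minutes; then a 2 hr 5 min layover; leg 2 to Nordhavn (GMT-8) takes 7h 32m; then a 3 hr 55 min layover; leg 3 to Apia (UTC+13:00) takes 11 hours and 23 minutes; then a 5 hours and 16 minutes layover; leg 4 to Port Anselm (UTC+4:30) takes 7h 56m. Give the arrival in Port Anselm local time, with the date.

17:19 on Apr 25

Convert departure to UTC: 17:07 − 6:30 = 10:37 UTC on Apr 23.
Add 12 hours and 5 minutes leg 1 → 22:42 UTC.
Add 2 hours 5 minutes layover in Sable Harbour → 00:47 UTC (Apr 24).
Add 7 hours 32 minutes leg 2 → 08:19 UTC.
Add 3 hours 55 minutes layover in Nordhavn → 12:14 UTC.
Add 11 hours and 23 minutes leg 3 → 23:37 UTC.
Add 5 hours 16 minutes layover in Apia → 04:53 UTC (Apr 25).
Add 7 hours and 56 minutes leg 4 → 12:49 UTC.
Port Anselm is UTC+4:30, so local arrival = 12:49 + 4:30 = 17:19 on Apr 25.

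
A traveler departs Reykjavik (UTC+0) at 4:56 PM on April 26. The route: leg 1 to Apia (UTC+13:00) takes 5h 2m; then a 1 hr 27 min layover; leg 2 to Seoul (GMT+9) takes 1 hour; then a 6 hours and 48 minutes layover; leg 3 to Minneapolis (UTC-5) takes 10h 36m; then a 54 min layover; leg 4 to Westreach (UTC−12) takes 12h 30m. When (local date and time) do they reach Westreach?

7:13 PM on April 27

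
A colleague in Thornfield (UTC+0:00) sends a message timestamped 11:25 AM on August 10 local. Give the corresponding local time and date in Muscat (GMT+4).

Muscat is 4:00 ahead of Thornfield.
Shift by the zone difference: 11:25 AM + 4:00 = 3:25 PM on Aug 10 in Muscat.

3:25 PM on August 10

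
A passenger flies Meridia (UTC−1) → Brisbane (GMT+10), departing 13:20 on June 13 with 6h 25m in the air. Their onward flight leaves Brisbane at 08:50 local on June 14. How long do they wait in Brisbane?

Convert departure to UTC: 13:20 + 1:00 = 14:20 UTC on Jun 13.
Add 6 hours and 25 minutes flight time → 20:45 UTC.
Brisbane is UTC+10:00, so local arrival = 20:45 + 10:00 = 06:45 on Jun 14.
Layover = 08:50 − 06:45 = 2 hours 5 minutes.

2 hours 5 minutes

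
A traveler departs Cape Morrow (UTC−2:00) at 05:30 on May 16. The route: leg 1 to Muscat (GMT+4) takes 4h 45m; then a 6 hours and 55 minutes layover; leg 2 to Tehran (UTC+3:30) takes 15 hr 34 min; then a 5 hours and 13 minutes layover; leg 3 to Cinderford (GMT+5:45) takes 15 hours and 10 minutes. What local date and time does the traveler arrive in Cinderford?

12:52 on May 18

Convert departure to UTC: 05:30 + 2:00 = 07:30 UTC on May 16.
Add 4 hours 45 minutes leg 1 → 12:15 UTC.
Add 6 hours and 55 minutes layover in Muscat → 19:10 UTC.
Add 15 hours 34 minutes leg 2 → 10:44 UTC (May 17).
Add 5 hours 13 minutes layover in Tehran → 15:57 UTC.
Add 15 hours 10 minutes leg 3 → 07:07 UTC (May 18).
Cinderford is UTC+5:45, so local arrival = 07:07 + 5:45 = 12:52 on May 18.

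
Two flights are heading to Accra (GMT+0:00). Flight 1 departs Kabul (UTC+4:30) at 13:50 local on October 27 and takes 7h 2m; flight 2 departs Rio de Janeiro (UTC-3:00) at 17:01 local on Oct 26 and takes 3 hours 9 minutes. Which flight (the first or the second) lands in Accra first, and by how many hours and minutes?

Flight 1 in UTC: 13:50 − 4:30 = 09:20 on Oct 27.
+7 hours 2 minutes → arrive 16:22 UTC on Oct 27.
Flight 2 in UTC: 17:01 + 3:00 = 20:01 on Oct 26.
+3 hours and 9 minutes → arrive 23:10 UTC on Oct 26.
Flight 2 lands earlier by 17 hours 12 minutes.

the second, by 17 hours 12 minutes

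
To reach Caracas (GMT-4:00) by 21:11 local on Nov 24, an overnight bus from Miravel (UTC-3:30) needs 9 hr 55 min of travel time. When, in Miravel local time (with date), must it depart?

Target arrival in UTC: 21:11 + 4:00 = 01:11 on Nov 25.
Subtract 9 hours and 55 minutes → departure 15:16 UTC on Nov 24.
Miravel is UTC−3:30: 15:16 − 3:30 = 11:46 on Nov 24.

11:46 on Nov 24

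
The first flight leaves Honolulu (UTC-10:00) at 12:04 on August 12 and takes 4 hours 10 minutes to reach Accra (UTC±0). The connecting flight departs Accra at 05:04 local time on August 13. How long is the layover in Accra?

2 hours 50 minutes

Convert departure to UTC: 12:04 + 10:00 = 22:04 UTC on Aug 12.
Add 4 hours and 10 minutes flight time → 02:14 UTC (Aug 13).
Accra is UTC+0, so local arrival is the same: 02:14 on Aug 13.
Layover = 05:04 − 02:14 = 2 hours 50 minutes.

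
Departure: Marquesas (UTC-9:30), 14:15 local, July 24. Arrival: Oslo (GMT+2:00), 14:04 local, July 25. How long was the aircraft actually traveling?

12 hours 19 minutes

Departure in UTC: 14:15 + 9:30 = 23:45 on Jul 24.
Arrival in UTC: 14:04 − 2:00 = 12:04 on Jul 25.
Elapsed = 12:04 − 23:45 (+1 day) = 12 hours 19 minutes.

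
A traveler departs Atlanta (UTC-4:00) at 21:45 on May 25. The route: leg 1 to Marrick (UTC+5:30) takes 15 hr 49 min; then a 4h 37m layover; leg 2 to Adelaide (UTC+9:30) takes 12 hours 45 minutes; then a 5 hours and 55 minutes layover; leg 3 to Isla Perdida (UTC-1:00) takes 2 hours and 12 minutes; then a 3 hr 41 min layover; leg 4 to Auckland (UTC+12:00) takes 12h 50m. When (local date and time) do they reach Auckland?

23:34 on May 28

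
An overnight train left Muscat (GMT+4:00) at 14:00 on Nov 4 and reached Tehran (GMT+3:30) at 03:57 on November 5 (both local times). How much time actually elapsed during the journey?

Departure in UTC: 14:00 − 4:00 = 10:00 on Nov 4.
Arrival in UTC: 03:57 − 3:30 = 00:27 on Nov 5.
Elapsed = 00:27 − 10:00 (+1 day) = 14 hours 27 minutes.

14 hours 27 minutes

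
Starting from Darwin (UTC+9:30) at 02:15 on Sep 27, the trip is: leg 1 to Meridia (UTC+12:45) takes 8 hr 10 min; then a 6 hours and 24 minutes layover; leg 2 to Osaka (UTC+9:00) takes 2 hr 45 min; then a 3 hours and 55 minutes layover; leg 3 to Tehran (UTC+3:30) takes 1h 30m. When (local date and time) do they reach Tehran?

Convert departure to UTC: 02:15 − 9:30 = 16:45 UTC on Sep 26.
Add 8 hours 10 minutes leg 1 → 00:55 UTC (Sep 27).
Add 6 hours 24 minutes layover in Meridia → 07:19 UTC.
Add 2 hours and 45 minutes leg 2 → 10:04 UTC.
Add 3 hours and 55 minutes layover in Osaka → 13:59 UTC.
Add 1 hour 30 minutes leg 3 → 15:29 UTC.
Tehran is UTC+3:30, so local arrival = 15:29 + 3:30 = 18:59 on Sep 27.

18:59 on September 27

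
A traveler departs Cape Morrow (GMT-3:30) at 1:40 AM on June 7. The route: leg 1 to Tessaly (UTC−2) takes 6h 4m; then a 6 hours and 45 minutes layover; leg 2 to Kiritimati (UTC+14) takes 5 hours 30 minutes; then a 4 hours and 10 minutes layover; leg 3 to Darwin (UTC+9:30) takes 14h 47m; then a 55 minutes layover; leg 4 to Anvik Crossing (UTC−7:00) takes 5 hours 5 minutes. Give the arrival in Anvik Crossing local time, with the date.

Convert departure to UTC: 1:40 AM + 3:30 = 5:10 AM UTC on Jun 7.
Add 6 hours and 4 minutes leg 1 → 11:14 AM UTC.
Add 6 hours 45 minutes layover in Tessaly → 5:59 PM UTC.
Add 5 hours 30 minutes leg 2 → 11:29 PM UTC.
Add 4 hours and 10 minutes layover in Kiritimati → 3:39 AM UTC (Jun 8).
Add 14 hours and 47 minutes leg 3 → 6:26 PM UTC.
Add 55 minutes layover in Darwin → 7:21 PM UTC.
Add 5 hours and 5 minutes leg 4 → 12:26 AM UTC (Jun 9).
Anvik Crossing is UTC−7:00, so local arrival = 12:26 AM − 7:00 = 5:26 PM on Jun 8.

5:26 PM on June 8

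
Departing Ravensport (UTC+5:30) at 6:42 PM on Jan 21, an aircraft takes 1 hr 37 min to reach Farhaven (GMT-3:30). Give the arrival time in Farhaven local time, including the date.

11:19 AM on Jan 21

Convert departure to UTC: 6:42 PM − 5:30 = 1:12 PM UTC on Jan 21.
Add 1 hour 37 minutes travel time → 2:49 PM UTC.
Farhaven is UTC−3:30, so local arrival = 2:49 PM − 3:30 = 11:19 AM on Jan 21.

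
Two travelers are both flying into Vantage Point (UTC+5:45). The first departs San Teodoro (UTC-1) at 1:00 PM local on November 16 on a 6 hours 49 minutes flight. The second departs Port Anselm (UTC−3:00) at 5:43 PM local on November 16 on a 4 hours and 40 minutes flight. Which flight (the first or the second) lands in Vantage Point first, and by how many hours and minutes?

Flight 1 in UTC: 1:00 PM + 1:00 = 2:00 PM on Nov 16.
+6 hours and 49 minutes → arrive 8:49 PM UTC on Nov 16.
Flight 2 in UTC: 5:43 PM + 3:00 = 8:43 PM on Nov 16.
+4 hours and 40 minutes → arrive 1:23 AM UTC on Nov 17.
Flight 1 lands earlier by 4 hours 34 minutes.

the first, by 4 hours 34 minutes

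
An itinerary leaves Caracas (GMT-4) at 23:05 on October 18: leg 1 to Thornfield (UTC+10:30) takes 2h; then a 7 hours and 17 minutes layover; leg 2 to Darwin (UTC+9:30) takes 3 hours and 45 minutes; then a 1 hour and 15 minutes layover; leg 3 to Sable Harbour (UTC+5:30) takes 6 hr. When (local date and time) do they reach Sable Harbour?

Convert departure to UTC: 23:05 + 4:00 = 03:05 UTC on Oct 19.
Add 2 hours leg 1 → 05:05 UTC.
Add 7 hours 17 minutes layover in Thornfield → 12:22 UTC.
Add 3 hours and 45 minutes leg 2 → 16:07 UTC.
Add 1 hour and 15 minutes layover in Darwin → 17:22 UTC.
Add 6 hours leg 3 → 23:22 UTC.
Sable Harbour is UTC+5:30, so local arrival = 23:22 + 5:30 = 04:52 on Oct 20.

04:52 on October 20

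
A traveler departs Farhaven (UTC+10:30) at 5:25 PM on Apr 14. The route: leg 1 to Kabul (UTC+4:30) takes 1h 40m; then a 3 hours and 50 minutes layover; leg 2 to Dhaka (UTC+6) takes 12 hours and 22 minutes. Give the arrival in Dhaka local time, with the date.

Convert departure to UTC: 5:25 PM − 10:30 = 6:55 AM UTC on Apr 14.
Add 1 hour and 40 minutes leg 1 → 8:35 AM UTC.
Add 3 hours and 50 minutes layover in Kabul → 12:25 PM UTC.
Add 12 hours and 22 minutes leg 2 → 12:47 AM UTC (Apr 15).
Dhaka is UTC+6:00, so local arrival = 12:47 AM + 6:00 = 6:47 AM on Apr 15.

6:47 AM on April 15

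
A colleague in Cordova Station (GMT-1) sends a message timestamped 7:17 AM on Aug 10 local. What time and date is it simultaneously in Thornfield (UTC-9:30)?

10:47 PM on Aug 9

Thornfield is 8:30 behind Cordova Station.
Shift by the zone difference: 7:17 AM − 8:30 = 10:47 PM on Aug 9 in Thornfield.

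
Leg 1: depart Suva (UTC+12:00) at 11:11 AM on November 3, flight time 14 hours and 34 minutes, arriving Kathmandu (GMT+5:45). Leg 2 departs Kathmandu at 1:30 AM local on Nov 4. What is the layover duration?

6 hours

Convert departure to UTC: 11:11 AM − 12:00 = 11:11 PM UTC on Nov 2.
Add 14 hours and 34 minutes flight time → 1:45 PM UTC (Nov 3).
Kathmandu is UTC+5:45, so local arrival = 1:45 PM + 5:45 = 7:30 PM on Nov 3.
Layover = 1:30 AM − 7:30 PM (+1 day) = 6 hours.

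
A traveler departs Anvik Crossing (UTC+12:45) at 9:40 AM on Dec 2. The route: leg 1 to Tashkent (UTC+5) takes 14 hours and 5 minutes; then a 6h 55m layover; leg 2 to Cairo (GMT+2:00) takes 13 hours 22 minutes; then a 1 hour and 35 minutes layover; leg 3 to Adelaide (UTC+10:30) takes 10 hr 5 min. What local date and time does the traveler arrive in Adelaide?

Convert departure to UTC: 9:40 AM − 12:45 = 8:55 PM UTC on Dec 1.
Add 14 hours and 5 minutes leg 1 → 11:00 AM UTC (Dec 2).
Add 6 hours 55 minutes layover in Tashkent → 5:55 PM UTC.
Add 13 hours and 22 minutes leg 2 → 7:17 AM UTC (Dec 3).
Add 1 hour 35 minutes layover in Cairo → 8:52 AM UTC.
Add 10 hours and 5 minutes leg 3 → 6:57 PM UTC.
Adelaide is UTC+10:30, so local arrival = 6:57 PM + 10:30 = 5:27 AM on Dec 4.

5:27 AM on Dec 4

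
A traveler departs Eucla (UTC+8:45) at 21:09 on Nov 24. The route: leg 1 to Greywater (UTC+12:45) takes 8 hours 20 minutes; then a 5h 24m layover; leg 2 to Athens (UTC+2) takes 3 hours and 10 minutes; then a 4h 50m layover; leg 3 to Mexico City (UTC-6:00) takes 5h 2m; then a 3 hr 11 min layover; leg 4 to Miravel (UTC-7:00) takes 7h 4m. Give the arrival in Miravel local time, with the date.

Convert departure to UTC: 21:09 − 8:45 = 12:24 UTC on Nov 24.
Add 8 hours 20 minutes leg 1 → 20:44 UTC.
Add 5 hours 24 minutes layover in Greywater → 02:08 UTC (Nov 25).
Add 3 hours 10 minutes leg 2 → 05:18 UTC.
Add 4 hours 50 minutes layover in Athens → 10:08 UTC.
Add 5 hours and 2 minutes leg 3 → 15:10 UTC.
Add 3 hours and 11 minutes layover in Mexico City → 18:21 UTC.
Add 7 hours 4 minutes leg 4 → 01:25 UTC (Nov 26).
Miravel is UTC−7:00, so local arrival = 01:25 − 7:00 = 18:25 on Nov 25.

18:25 on November 25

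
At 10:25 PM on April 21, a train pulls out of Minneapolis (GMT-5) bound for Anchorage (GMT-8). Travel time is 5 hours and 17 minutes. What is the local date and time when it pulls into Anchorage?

12:42 AM on April 22

Convert departure to UTC: 10:25 PM + 5:00 = 3:25 AM UTC on Apr 22.
Add 5 hours and 17 minutes travel time → 8:42 AM UTC.
Anchorage is UTC−8:00, so local arrival = 8:42 AM − 8:00 = 12:42 AM on Apr 22.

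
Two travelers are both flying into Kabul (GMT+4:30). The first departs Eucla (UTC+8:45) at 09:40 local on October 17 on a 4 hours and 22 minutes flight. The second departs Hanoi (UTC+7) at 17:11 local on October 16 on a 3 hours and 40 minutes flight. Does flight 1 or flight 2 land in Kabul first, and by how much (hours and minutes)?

the second, by 15 hours 26 minutes

Flight 1 in UTC: 09:40 − 8:45 = 00:55 on Oct 17.
+4 hours and 22 minutes → arrive 05:17 UTC on Oct 17.
Flight 2 in UTC: 17:11 − 7:00 = 10:11 on Oct 16.
+3 hours 40 minutes → arrive 13:51 UTC on Oct 16.
Flight 2 lands earlier by 15 hours 26 minutes.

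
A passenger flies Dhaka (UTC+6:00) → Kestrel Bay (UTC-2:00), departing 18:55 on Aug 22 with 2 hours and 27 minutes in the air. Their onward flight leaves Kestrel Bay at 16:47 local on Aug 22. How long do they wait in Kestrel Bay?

Convert departure to UTC: 18:55 − 6:00 = 12:55 UTC on Aug 22.
Add 2 hours and 27 minutes flight time → 15:22 UTC.
Kestrel Bay is UTC−2:00, so local arrival = 15:22 − 2:00 = 13:22 on Aug 22.
Layover = 16:47 − 13:22 = 3 hours 25 minutes.

3 hours 25 minutes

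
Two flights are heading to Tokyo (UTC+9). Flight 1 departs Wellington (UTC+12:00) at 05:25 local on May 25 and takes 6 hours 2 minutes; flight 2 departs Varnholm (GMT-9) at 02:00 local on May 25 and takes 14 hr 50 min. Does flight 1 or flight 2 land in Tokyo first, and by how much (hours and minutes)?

Flight 1 in UTC: 05:25 − 12:00 = 17:25 on May 24.
+6 hours 2 minutes → arrive 23:27 UTC on May 24.
Flight 2 in UTC: 02:00 + 9:00 = 11:00 on May 25.
+14 hours and 50 minutes → arrive 01:50 UTC on May 26.
Flight 1 lands earlier by 26 hours 23 minutes.

the first, by 26 hours 23 minutes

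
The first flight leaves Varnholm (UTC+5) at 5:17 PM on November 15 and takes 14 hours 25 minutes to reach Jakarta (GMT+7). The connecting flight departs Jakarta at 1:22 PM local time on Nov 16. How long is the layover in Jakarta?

Convert departure to UTC: 5:17 PM − 5:00 = 12:17 PM UTC on Nov 15.
Add 14 hours 25 minutes flight time → 2:42 AM UTC (Nov 16).
Jakarta is UTC+7:00, so local arrival = 2:42 AM + 7:00 = 9:42 AM on Nov 16.
Layover = 1:22 PM − 9:42 AM = 3 hours 40 minutes.

3 hours 40 minutes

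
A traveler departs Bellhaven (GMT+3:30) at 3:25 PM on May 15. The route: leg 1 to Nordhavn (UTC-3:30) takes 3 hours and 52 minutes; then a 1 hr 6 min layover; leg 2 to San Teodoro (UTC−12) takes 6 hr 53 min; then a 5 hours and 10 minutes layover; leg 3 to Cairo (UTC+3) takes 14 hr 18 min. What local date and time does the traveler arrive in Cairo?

10:14 PM on May 16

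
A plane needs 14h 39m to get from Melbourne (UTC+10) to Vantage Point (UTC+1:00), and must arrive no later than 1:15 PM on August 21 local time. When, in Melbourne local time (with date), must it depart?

Target arrival in UTC: 1:15 PM − 1:00 = 12:15 PM on Aug 21.
Subtract 14 hours 39 minutes → departure 9:36 PM UTC on Aug 20.
Melbourne is UTC+10:00: 9:36 PM + 10:00 = 7:36 AM on Aug 21.

7:36 AM on Aug 21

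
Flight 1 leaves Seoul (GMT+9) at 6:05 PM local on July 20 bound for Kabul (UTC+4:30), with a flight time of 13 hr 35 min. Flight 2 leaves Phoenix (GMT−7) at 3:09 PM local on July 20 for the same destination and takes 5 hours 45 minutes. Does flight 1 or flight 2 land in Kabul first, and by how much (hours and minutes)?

Flight 1 in UTC: 6:05 PM − 9:00 = 9:05 AM on Jul 20.
+13 hours 35 minutes → arrive 10:40 PM UTC on Jul 20.
Flight 2 in UTC: 3:09 PM + 7:00 = 10:09 PM on Jul 20.
+5 hours and 45 minutes → arrive 3:54 AM UTC on Jul 21.
Flight 1 lands earlier by 5 hours 14 minutes.

the first, by 5 hours 14 minutes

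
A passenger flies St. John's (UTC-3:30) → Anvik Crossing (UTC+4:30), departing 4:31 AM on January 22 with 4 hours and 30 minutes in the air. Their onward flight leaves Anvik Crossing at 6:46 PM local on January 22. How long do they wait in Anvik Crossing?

Convert departure to UTC: 4:31 AM + 3:30 = 8:01 AM UTC on Jan 22.
Add 4 hours 30 minutes flight time → 12:31 PM UTC.
Anvik Crossing is UTC+4:30, so local arrival = 12:31 PM + 4:30 = 5:01 PM on Jan 22.
Layover = 6:46 PM − 5:01 PM = 1 hour 45 minutes.

1 hour 45 minutes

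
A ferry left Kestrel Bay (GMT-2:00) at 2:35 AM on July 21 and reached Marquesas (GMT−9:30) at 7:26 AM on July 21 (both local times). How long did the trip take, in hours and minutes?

12 hours 21 minutes

Departure in UTC: 2:35 AM + 2:00 = 4:35 AM on Jul 21.
Arrival in UTC: 7:26 AM + 9:30 = 4:56 PM on Jul 21.
Elapsed = 4:56 PM − 4:35 AM = 12 hours 21 minutes.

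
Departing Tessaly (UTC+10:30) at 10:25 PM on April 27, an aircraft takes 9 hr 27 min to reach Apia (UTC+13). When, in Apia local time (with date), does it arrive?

10:22 AM on April 28

Convert departure to UTC: 10:25 PM − 10:30 = 11:55 AM UTC on Apr 27.
Add 9 hours 27 minutes travel time → 9:22 PM UTC.
Apia is UTC+13:00, so local arrival = 9:22 PM + 13:00 = 10:22 AM on Apr 28.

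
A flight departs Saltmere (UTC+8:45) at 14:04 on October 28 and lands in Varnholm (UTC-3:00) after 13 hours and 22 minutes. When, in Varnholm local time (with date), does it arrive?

Convert departure to UTC: 14:04 − 8:45 = 05:19 UTC on Oct 28.
Add 13 hours and 22 minutes travel time → 18:41 UTC.
Varnholm is UTC−3:00, so local arrival = 18:41 − 3:00 = 15:41 on Oct 28.

15:41 on October 28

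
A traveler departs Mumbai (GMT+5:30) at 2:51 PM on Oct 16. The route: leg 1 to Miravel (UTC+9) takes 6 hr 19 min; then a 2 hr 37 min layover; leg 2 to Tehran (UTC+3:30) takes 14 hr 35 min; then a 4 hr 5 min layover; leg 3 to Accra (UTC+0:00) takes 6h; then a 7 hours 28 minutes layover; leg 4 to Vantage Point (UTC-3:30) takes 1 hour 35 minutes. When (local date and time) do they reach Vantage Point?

Convert departure to UTC: 2:51 PM − 5:30 = 9:21 AM UTC on Oct 16.
Add 6 hours 19 minutes leg 1 → 3:40 PM UTC.
Add 2 hours 37 minutes layover in Miravel → 6:17 PM UTC.
Add 14 hours 35 minutes leg 2 → 8:52 AM UTC (Oct 17).
Add 4 hours 5 minutes layover in Tehran → 12:57 PM UTC.
Add 6 hours leg 3 → 6:57 PM UTC.
Add 7 hours and 28 minutes layover in Accra → 2:25 AM UTC (Oct 18).
Add 1 hour 35 minutes leg 4 → 4:00 AM UTC.
Vantage Point is UTC−3:30, so local arrival = 4:00 AM − 3:30 = 12:30 AM on Oct 18.

12:30 AM on October 18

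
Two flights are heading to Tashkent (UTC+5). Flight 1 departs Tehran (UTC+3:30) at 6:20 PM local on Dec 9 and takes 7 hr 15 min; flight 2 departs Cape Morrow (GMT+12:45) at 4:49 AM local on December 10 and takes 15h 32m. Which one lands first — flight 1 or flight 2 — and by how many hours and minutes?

Flight 1 in UTC: 6:20 PM − 3:30 = 2:50 PM on Dec 9.
+7 hours and 15 minutes → arrive 10:05 PM UTC on Dec 9.
Flight 2 in UTC: 4:49 AM − 12:45 = 4:04 PM on Dec 9.
+15 hours 32 minutes → arrive 7:36 AM UTC on Dec 10.
Flight 1 lands earlier by 9 hours 31 minutes.

the first, by 9 hours 31 minutes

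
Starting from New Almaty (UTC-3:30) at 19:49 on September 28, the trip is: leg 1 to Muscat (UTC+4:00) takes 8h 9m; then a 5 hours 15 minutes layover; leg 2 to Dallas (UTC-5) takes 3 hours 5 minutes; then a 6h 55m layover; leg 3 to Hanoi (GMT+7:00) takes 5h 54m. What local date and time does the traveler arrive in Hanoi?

11:37 on Sep 30

Convert departure to UTC: 19:49 + 3:30 = 23:19 UTC on Sep 28.
Add 8 hours 9 minutes leg 1 → 07:28 UTC (Sep 29).
Add 5 hours 15 minutes layover in Muscat → 12:43 UTC.
Add 3 hours 5 minutes leg 2 → 15:48 UTC.
Add 6 hours 55 minutes layover in Dallas → 22:43 UTC.
Add 5 hours 54 minutes leg 3 → 04:37 UTC (Sep 30).
Hanoi is UTC+7:00, so local arrival = 04:37 + 7:00 = 11:37 on Sep 30.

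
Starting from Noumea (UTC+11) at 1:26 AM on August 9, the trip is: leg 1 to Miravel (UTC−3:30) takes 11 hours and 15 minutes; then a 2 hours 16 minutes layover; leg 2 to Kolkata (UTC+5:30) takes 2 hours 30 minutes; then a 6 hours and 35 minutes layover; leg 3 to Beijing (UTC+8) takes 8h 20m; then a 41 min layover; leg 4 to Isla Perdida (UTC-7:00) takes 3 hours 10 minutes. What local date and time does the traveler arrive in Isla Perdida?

6:13 PM on Aug 9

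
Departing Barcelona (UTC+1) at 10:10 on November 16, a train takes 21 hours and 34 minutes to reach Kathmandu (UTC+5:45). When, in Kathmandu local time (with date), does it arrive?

12:29 on November 17

Kathmandu is 4:45 ahead of Barcelona.
After 21 hours 34 minutes it is 07:44 (Nov 17) in Barcelona.
Shift by the zone difference: 07:44 + 4:45 = 12:29 on Nov 17 in Kathmandu.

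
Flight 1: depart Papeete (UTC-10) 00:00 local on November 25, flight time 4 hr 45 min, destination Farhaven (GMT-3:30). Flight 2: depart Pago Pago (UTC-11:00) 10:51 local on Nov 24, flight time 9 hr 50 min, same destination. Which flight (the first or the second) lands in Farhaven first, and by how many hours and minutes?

Flight 1 in UTC: 00:00 + 10:00 = 10:00 on Nov 25.
+4 hours 45 minutes → arrive 14:45 UTC on Nov 25.
Flight 2 in UTC: 10:51 + 11:00 = 21:51 on Nov 24.
+9 hours and 50 minutes → arrive 07:41 UTC on Nov 25.
Flight 2 lands earlier by 7 hours 4 minutes.

the second, by 7 hours 4 minutes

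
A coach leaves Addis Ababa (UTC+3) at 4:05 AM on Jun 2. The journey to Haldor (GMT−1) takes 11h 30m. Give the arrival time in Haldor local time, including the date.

11:35 AM on Jun 2

Convert departure to UTC: 4:05 AM − 3:00 = 1:05 AM UTC on Jun 2.
Add 11 hours 30 minutes travel time → 12:35 PM UTC.
Haldor is UTC−1:00, so local arrival = 12:35 PM − 1:00 = 11:35 AM on Jun 2.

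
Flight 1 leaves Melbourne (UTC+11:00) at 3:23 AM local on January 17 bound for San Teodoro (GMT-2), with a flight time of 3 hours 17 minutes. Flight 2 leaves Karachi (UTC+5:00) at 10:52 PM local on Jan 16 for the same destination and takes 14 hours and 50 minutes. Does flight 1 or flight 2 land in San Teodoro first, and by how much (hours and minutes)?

the first, by 13 hours 2 minutes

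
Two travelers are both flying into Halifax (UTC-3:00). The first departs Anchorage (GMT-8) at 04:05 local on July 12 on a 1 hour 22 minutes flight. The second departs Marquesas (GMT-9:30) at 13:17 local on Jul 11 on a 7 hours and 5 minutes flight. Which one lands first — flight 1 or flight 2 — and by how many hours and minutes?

the second, by 7 hours 35 minutes

Flight 1 in UTC: 04:05 + 8:00 = 12:05 on Jul 12.
+1 hour and 22 minutes → arrive 13:27 UTC on Jul 12.
Flight 2 in UTC: 13:17 + 9:30 = 22:47 on Jul 11.
+7 hours and 5 minutes → arrive 05:52 UTC on Jul 12.
Flight 2 lands earlier by 7 hours 35 minutes.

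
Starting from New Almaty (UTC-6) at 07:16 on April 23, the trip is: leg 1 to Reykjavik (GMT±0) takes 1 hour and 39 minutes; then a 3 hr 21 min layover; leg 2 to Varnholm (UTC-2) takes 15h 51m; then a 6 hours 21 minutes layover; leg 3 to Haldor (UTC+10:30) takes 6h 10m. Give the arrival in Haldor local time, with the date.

Convert departure to UTC: 07:16 + 6:00 = 13:16 UTC on Apr 23.
Add 1 hour 39 minutes leg 1 → 14:55 UTC.
Add 3 hours 21 minutes layover in Reykjavik → 18:16 UTC.
Add 15 hours 51 minutes leg 2 → 10:07 UTC (Apr 24).
Add 6 hours 21 minutes layover in Varnholm → 16:28 UTC.
Add 6 hours 10 minutes leg 3 → 22:38 UTC.
Haldor is UTC+10:30, so local arrival = 22:38 + 10:30 = 09:08 on Apr 25.

09:08 on Apr 25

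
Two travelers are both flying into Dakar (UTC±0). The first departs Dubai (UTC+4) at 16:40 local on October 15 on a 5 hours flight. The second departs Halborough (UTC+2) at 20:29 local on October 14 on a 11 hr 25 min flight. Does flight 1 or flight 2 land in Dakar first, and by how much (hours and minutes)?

Flight 1 in UTC: 16:40 − 4:00 = 12:40 on Oct 15.
+5 hours → arrive 17:40 UTC on Oct 15.
Flight 2 in UTC: 20:29 − 2:00 = 18:29 on Oct 14.
+11 hours 25 minutes → arrive 05:54 UTC on Oct 15.
Flight 2 lands earlier by 11 hours 46 minutes.

the second, by 11 hours 46 minutes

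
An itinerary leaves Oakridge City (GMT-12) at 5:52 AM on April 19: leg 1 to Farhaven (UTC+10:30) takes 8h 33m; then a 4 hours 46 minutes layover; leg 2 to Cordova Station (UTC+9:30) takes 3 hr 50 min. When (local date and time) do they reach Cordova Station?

Convert departure to UTC: 5:52 AM + 12:00 = 5:52 PM UTC on Apr 19.
Add 8 hours and 33 minutes leg 1 → 2:25 AM UTC (Apr 20).
Add 4 hours and 46 minutes layover in Farhaven → 7:11 AM UTC.
Add 3 hours 50 minutes leg 2 → 11:01 AM UTC.
Cordova Station is UTC+9:30, so local arrival = 11:01 AM + 9:30 = 8:31 PM on Apr 20.

8:31 PM on April 20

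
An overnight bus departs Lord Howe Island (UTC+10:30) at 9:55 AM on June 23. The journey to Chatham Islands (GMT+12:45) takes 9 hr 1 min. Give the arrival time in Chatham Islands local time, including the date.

9:11 PM on June 23

Convert departure to UTC: 9:55 AM − 10:30 = 11:25 PM UTC on Jun 22.
Add 9 hours 1 minute travel time → 8:26 AM UTC (Jun 23).
Chatham Islands is UTC+12:45, so local arrival = 8:26 AM + 12:45 = 9:11 PM on Jun 23.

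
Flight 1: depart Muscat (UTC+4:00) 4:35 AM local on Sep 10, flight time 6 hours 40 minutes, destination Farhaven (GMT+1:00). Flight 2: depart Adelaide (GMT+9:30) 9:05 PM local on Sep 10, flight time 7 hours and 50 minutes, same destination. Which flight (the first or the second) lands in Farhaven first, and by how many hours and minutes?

Flight 1 in UTC: 4:35 AM − 4:00 = 12:35 AM on Sep 10.
+6 hours 40 minutes → arrive 7:15 AM UTC on Sep 10.
Flight 2 in UTC: 9:05 PM − 9:30 = 11:35 AM on Sep 10.
+7 hours and 50 minutes → arrive 7:25 PM UTC on Sep 10.
Flight 1 lands earlier by 12 hours 10 minutes.

the first, by 12 hours 10 minutes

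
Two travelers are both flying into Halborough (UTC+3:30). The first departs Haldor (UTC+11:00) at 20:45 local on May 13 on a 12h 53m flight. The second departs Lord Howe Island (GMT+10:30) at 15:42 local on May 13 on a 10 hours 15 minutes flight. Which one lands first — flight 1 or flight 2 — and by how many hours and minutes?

the second, by 7 hours 11 minutes

Flight 1 in UTC: 20:45 − 11:00 = 09:45 on May 13.
+12 hours and 53 minutes → arrive 22:38 UTC on May 13.
Flight 2 in UTC: 15:42 − 10:30 = 05:12 on May 13.
+10 hours 15 minutes → arrive 15:27 UTC on May 13.
Flight 2 lands earlier by 7 hours 11 minutes.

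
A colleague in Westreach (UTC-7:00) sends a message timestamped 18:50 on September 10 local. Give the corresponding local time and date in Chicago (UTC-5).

In UTC: 18:50 + 7:00 = 01:50 on Sep 11.
Chicago is UTC−5:00: 01:50 − 5:00 = 20:50 on Sep 10.

20:50 on Sep 10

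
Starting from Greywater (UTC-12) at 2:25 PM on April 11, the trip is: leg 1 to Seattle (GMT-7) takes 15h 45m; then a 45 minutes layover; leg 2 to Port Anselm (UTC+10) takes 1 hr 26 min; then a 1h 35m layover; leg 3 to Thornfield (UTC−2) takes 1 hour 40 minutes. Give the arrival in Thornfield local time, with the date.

9:36 PM on Apr 12

Convert departure to UTC: 2:25 PM + 12:00 = 2:25 AM UTC on Apr 12.
Add 15 hours 45 minutes leg 1 → 6:10 PM UTC.
Add 45 minutes layover in Seattle → 6:55 PM UTC.
Add 1 hour and 26 minutes leg 2 → 8:21 PM UTC.
Add 1 hour 35 minutes layover in Port Anselm → 9:56 PM UTC.
Add 1 hour 40 minutes leg 3 → 11:36 PM UTC.
Thornfield is UTC−2:00, so local arrival = 11:36 PM − 2:00 = 9:36 PM on Apr 12.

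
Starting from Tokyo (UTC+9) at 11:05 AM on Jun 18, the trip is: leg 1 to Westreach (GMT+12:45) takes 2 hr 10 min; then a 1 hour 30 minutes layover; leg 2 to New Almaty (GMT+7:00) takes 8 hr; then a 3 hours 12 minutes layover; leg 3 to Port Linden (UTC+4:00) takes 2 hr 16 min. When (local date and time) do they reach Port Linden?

Convert departure to UTC: 11:05 AM − 9:00 = 2:05 AM UTC on Jun 18.
Add 2 hours and 10 minutes leg 1 → 4:15 AM UTC.
Add 1 hour and 30 minutes layover in Westreach → 5:45 AM UTC.
Add 8 hours leg 2 → 1:45 PM UTC.
Add 3 hours and 12 minutes layover in New Almaty → 4:57 PM UTC.
Add 2 hours 16 minutes leg 3 → 7:13 PM UTC.
Port Linden is UTC+4:00, so local arrival = 7:13 PM + 4:00 = 11:13 PM on Jun 18.

11:13 PM on June 18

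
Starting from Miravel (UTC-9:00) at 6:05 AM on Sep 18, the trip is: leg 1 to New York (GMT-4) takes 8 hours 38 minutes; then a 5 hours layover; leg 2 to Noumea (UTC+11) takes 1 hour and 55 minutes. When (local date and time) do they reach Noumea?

5:38 PM on September 19

Convert departure to UTC: 6:05 AM + 9:00 = 3:05 PM UTC on Sep 18.
Add 8 hours and 38 minutes leg 1 → 11:43 PM UTC.
Add 5 hours layover in New York → 4:43 AM UTC (Sep 19).
Add 1 hour and 55 minutes leg 2 → 6:38 AM UTC.
Noumea is UTC+11:00, so local arrival = 6:38 AM + 11:00 = 5:38 PM on Sep 19.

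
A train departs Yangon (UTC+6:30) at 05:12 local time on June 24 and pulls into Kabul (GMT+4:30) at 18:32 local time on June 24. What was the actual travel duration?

Kabul is 2:00 behind Yangon.
Clock-face elapsed time (ignoring zones) is 13 hours 20 minutes.
Actual elapsed = 13 hours 20 minutes + 2:00 = 15 hours 20 minutes.

15 hours 20 minutes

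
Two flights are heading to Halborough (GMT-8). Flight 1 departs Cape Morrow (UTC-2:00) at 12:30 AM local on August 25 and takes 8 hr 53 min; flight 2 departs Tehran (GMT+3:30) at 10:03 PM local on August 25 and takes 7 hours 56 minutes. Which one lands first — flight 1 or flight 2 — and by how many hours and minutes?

the first, by 15 hours 6 minutes

Flight 1 in UTC: 12:30 AM + 2:00 = 2:30 AM on Aug 25.
+8 hours and 53 minutes → arrive 11:23 AM UTC on Aug 25.
Flight 2 in UTC: 10:03 PM − 3:30 = 6:33 PM on Aug 25.
+7 hours and 56 minutes → arrive 2:29 AM UTC on Aug 26.
Flight 1 lands earlier by 15 hours 6 minutes.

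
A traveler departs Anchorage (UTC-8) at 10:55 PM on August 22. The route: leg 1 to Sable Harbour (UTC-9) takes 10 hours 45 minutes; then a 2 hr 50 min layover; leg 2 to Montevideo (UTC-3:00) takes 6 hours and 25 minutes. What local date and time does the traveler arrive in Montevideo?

11:55 PM on August 23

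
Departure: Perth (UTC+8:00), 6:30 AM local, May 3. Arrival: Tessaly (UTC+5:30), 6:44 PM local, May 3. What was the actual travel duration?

14 hours 44 minutes

Departure in UTC: 6:30 AM − 8:00 = 10:30 PM on May 2.
Arrival in UTC: 6:44 PM − 5:30 = 1:14 PM on May 3.
Elapsed = 1:14 PM − 10:30 PM (+1 day) = 14 hours 44 minutes.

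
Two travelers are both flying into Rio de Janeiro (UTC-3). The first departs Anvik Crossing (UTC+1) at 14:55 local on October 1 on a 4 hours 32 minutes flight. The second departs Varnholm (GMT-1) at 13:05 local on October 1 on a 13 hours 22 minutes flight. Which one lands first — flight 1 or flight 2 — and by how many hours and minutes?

Flight 1 in UTC: 14:55 − 1:00 = 13:55 on Oct 1.
+4 hours and 32 minutes → arrive 18:27 UTC on Oct 1.
Flight 2 in UTC: 13:05 + 1:00 = 14:05 on Oct 1.
+13 hours 22 minutes → arrive 03:27 UTC on Oct 2.
Flight 1 lands earlier by 9 hours.

the first, by 9 hours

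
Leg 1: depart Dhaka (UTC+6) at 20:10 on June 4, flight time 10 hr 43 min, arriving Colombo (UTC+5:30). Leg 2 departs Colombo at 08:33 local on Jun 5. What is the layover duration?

2 hours 10 minutes

Convert departure to UTC: 20:10 − 6:00 = 14:10 UTC on Jun 4.
Add 10 hours and 43 minutes flight time → 00:53 UTC (Jun 5).
Colombo is UTC+5:30, so local arrival = 00:53 + 5:30 = 06:23 on Jun 5.
Layover = 08:33 − 06:23 = 2 hours 10 minutes.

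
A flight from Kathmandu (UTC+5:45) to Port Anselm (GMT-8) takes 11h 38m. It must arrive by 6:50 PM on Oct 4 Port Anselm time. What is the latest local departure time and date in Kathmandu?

Target arrival in UTC: 6:50 PM + 8:00 = 2:50 AM on Oct 5.
Subtract 11 hours 38 minutes → departure 3:12 PM UTC on Oct 4.
Kathmandu is UTC+5:45: 3:12 PM + 5:45 = 8:57 PM on Oct 4.

8:57 PM on October 4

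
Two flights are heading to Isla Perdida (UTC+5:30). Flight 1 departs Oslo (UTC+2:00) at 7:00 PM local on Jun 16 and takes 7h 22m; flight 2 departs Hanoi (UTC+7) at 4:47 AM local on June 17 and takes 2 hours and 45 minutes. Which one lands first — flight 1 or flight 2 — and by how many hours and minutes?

the first, by 10 minutes

Flight 1 in UTC: 7:00 PM − 2:00 = 5:00 PM on Jun 16.
+7 hours and 22 minutes → arrive 12:22 AM UTC on Jun 17.
Flight 2 in UTC: 4:47 AM − 7:00 = 9:47 PM on Jun 16.
+2 hours 45 minutes → arrive 12:32 AM UTC on Jun 17.
Flight 1 lands earlier by 10 minutes.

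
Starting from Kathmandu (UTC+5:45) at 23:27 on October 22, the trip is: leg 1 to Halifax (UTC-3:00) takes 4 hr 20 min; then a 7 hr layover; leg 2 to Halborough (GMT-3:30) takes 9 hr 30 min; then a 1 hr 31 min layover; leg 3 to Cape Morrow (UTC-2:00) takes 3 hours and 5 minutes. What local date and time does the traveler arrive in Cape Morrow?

Convert departure to UTC: 23:27 − 5:45 = 17:42 UTC on Oct 22.
Add 4 hours and 20 minutes leg 1 → 22:02 UTC.
Add 7 hours layover in Halifax → 05:02 UTC (Oct 23).
Add 9 hours 30 minutes leg 2 → 14:32 UTC.
Add 1 hour 31 minutes layover in Halborough → 16:03 UTC.
Add 3 hours and 5 minutes leg 3 → 19:08 UTC.
Cape Morrow is UTC−2:00, so local arrival = 19:08 − 2:00 = 17:08 on Oct 23.

17:08 on October 23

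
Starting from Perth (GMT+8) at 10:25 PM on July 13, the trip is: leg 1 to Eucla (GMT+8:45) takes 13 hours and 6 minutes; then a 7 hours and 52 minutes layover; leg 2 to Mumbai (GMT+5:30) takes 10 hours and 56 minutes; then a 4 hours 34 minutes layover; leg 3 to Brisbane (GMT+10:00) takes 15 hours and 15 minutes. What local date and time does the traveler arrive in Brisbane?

Convert departure to UTC: 10:25 PM − 8:00 = 2:25 PM UTC on Jul 13.
Add 13 hours 6 minutes leg 1 → 3:31 AM UTC (Jul 14).
Add 7 hours 52 minutes layover in Eucla → 11:23 AM UTC.
Add 10 hours 56 minutes leg 2 → 10:19 PM UTC.
Add 4 hours and 34 minutes layover in Mumbai → 2:53 AM UTC (Jul 15).
Add 15 hours 15 minutes leg 3 → 6:08 PM UTC.
Brisbane is UTC+10:00, so local arrival = 6:08 PM + 10:00 = 4:08 AM on Jul 16.

4:08 AM on July 16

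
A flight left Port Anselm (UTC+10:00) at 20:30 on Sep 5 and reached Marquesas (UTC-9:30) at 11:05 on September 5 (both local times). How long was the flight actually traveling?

10 hours 5 minutes

Departure in UTC: 20:30 − 10:00 = 10:30 on Sep 5.
Arrival in UTC: 11:05 + 9:30 = 20:35 on Sep 5.
Elapsed = 20:35 − 10:30 = 10 hours 5 minutes.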